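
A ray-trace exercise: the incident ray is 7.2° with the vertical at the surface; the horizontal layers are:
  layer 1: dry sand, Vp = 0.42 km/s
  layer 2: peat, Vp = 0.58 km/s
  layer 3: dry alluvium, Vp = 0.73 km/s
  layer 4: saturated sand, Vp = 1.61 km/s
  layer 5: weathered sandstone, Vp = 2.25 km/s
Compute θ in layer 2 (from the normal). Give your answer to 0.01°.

9.97°

Ray parameter p = sin 7.2° / 0.42 = 2.9841e-01 s/km.
sin θ_2 = p·V_2 = 2.9841e-01 × 0.58 = 0.1731.
θ_2 = 9.97° from the vertical.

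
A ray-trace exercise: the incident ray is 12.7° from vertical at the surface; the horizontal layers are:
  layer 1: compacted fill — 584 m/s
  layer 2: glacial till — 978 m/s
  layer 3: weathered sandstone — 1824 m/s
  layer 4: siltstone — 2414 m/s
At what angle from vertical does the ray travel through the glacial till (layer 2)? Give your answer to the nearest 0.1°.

Snell's law across each interface conserves sin θ / V, so sin θ_2 = V_2·sin θ₁/V₁.
sin θ_2 = 978 × sin 12.7° / 584 = 0.3682.
θ_2 = arcsin 0.3682 = 21.60°.

21.6°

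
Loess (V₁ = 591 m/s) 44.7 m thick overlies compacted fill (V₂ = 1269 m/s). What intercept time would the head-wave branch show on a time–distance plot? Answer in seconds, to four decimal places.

0.1339 s

θ_c = arcsin(V₁/V₂) = arcsin(591/1269) = 27.76°; cos θ_c = 0.8849.
tᵢ = 2h·cos θ_c / V₁ = 2·44.7·0.8849 / 591 = 0.13386 s.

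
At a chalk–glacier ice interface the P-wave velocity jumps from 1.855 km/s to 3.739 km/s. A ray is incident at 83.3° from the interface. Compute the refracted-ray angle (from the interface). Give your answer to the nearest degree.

76°

Angle from the normal: 90° − 83.3° = 6.7°.
sin θ₁/V₁ = sin θ₂/V₂ ⇒ sin θ₂ = 3.739·sin 6.7°/1.855 = 3.739·0.1167/1.855 = 0.2352.
θ₂ = arcsin 0.2352 = 13.60° from the normal.
From the interface: 90° − 13.60° = 76.40°.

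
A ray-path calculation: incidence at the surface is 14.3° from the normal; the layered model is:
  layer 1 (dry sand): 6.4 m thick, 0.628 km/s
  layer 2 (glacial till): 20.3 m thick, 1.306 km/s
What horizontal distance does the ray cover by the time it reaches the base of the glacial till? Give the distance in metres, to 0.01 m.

Ray parameter p = sin 14.3° / 0.628 km/s = 3.9331e-01 s/km.
Layer 1: θ = 14.30°; offset = 6.4·tan 14.30° = 1.6313 m.
Layer 2: sin θ = p·1.306 = 0.5137 → θ = 30.91°; offset = 20.3·tan 30.91° = 12.1532 m.
Total horizontal offset = 13.7846 m.

13.78 m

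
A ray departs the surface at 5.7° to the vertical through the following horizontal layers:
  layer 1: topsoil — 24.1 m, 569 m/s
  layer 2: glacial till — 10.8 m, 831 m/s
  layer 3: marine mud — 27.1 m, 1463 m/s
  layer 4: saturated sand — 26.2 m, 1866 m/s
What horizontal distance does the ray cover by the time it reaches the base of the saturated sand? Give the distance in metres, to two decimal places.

20.17 m

Apply Snell's law at each interface; in layer i the horizontal offset is hᵢ·tan θᵢ.
Layer 1: θ = 5.70°; offset = 24.1·tan 5.70° = 2.4055 m.
Layer 2: sin θ = 831·sin 5.7°/569 = 0.1451, θ = 8.34°; offset = 10.8·tan 8.34° = 1.5833 m.
Layer 3: sin θ = 1463·sin 5.7°/569 = 0.2554, θ = 14.80°; offset = 27.1·tan 14.80° = 7.1578 m.
Layer 4: sin θ = 1866·sin 5.7°/569 = 0.3257, θ = 19.01°; offset = 26.2·tan 19.01° = 9.0259 m.
Summing the layer offsets gives 20.1725 m.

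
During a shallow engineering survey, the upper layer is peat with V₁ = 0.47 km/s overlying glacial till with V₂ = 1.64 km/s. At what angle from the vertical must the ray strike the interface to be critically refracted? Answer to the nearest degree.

Critical incidence: sin θ_c = V₁/V₂ = 0.47/1.64 = 0.2866.
θ_c = arcsin 0.2866 = 16.65°.

17°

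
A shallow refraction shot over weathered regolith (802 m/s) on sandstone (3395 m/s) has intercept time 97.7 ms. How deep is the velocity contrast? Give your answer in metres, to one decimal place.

40.3 m

θ_c = arcsin(802/3395) = 13.66°; cos θ_c = 0.9717.
tᵢ = 2h cos θ_c/V₁ ⇒ h = tᵢ·V₁/(2 cos θ_c) = 0.0977·802/(2·0.9717) = 40.32 m.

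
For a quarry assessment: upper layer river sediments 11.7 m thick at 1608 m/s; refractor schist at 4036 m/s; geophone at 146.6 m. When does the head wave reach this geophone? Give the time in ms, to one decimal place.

t = x/V₂ + 2h·√(V₂²−V₁²)/(V₁V₂).
√(V₂²−V₁²) = √(4036²−1608²) = 3701.8 m/s; delay term = 2·11.7·3701.8/(1608·4036) = 0.01335 s.
t = 146.6/4036 + 0.01335 = 0.04967 s.

49.7 ms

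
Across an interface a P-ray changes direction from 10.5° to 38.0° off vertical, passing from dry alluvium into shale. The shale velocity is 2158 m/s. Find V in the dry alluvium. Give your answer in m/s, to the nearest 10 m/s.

sin 10.5° = 0.1822; sin 38.0° = 0.6157.
V₁ = V₂·(sin θ₁/sin θ₂) = 2158·(0.1822/0.6157) = 638.77 m/s.

640 m/s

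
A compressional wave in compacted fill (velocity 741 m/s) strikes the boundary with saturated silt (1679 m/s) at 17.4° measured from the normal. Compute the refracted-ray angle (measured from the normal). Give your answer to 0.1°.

Snell's law: sin θ₂ = (V₂/V₁)·sin θ₁ = (1679/741)·sin 17.4° = 0.6776.
θ₂ = arcsin 0.6776 = 42.66° from the normal.

42.7°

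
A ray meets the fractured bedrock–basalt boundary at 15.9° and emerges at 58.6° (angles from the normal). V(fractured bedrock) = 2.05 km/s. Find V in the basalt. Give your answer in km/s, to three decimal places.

6.387 km/s

sin 15.9° = 0.2740; sin 58.6° = 0.8536.
V₂ = V₁·(sin θ₂/sin θ₁) = 2.05·(0.8536/0.2740) = 6.387 km/s.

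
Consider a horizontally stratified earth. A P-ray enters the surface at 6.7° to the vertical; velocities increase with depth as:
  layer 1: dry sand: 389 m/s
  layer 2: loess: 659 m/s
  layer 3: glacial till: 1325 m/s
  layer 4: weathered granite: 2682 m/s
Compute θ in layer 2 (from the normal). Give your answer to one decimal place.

Ray parameter p = sin 6.7° / 389 = 2.9992e-04 s/m.
sin θ_2 = p·V_2 = 2.9992e-04 × 659 = 0.1977.
θ_2 = arcsin 0.1977 = 11.40°.

11.4°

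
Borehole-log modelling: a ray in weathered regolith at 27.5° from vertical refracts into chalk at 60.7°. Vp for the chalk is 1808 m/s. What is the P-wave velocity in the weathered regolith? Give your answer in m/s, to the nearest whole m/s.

Snell's law: sin 27.5°/V₁ = sin 60.7°/V₂.
V₁ = V₂·sin 27.5°/sin 60.7° = 1808 × 0.5295 = 957.31 m/s.

957 m/s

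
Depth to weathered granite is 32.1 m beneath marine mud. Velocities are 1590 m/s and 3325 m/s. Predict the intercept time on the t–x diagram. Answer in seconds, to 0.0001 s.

θ_c = arcsin(V₁/V₂) = arcsin(1590/3325) = 28.57°; cos θ_c = 0.8783.
tᵢ = 2h·cos θ_c / V₁ = 2·32.1·0.8783 / 1590 = 0.03546 s.

0.0355 s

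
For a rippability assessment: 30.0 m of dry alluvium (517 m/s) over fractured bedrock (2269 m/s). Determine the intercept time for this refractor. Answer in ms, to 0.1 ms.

113.0 ms

tᵢ = 2h·√(V₂²−V₁²)/(V₁V₂).
√(V₂²−V₁²) = √(2269²−517²) = 2209.3 m/s.
tᵢ = 2·30.0·2209.3/(517·2269) = 0.11300 s.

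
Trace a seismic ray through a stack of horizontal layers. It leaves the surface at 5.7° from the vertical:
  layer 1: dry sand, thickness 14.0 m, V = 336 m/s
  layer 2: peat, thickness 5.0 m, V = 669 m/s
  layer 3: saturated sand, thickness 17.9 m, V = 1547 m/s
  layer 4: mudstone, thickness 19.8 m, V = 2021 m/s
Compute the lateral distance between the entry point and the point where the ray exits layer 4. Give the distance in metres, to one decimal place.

26.4 m

Apply Snell's law at each interface; in layer i the horizontal offset is hᵢ·tan θᵢ.
Layer 1: θ = 5.70°; offset = 14.0·tan 5.70° = 1.397 m.
Layer 2: sin θ = 669·sin 5.7°/336 = 0.1978, θ = 11.41°; offset = 5.0·tan 11.41° = 1.009 m.
Layer 3: sin θ = 1547·sin 5.7°/336 = 0.4573, θ = 27.21°; offset = 17.9·tan 27.21° = 9.204 m.
Layer 4: sin θ = 2021·sin 5.7°/336 = 0.5974, θ = 36.68°; offset = 19.8·tan 36.68° = 14.750 m.
Summing the layer offsets gives 26.360 m.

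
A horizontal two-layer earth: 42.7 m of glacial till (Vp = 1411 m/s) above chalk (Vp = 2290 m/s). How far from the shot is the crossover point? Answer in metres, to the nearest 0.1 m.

θ_c = arcsin(1411/2290) = 38.04°, so cos θ_c = 0.7876 and tᵢ = 2h cos θ_c/V₁ = 0.0477 s.
At crossover x/V₁ = x/V₂ + tᵢ ⇒ x = tᵢ/(1/V₁ − 1/V₂) = 0.04767/(7.0872e-04 − 4.3668e-04) = 175.24 m.

175.2 m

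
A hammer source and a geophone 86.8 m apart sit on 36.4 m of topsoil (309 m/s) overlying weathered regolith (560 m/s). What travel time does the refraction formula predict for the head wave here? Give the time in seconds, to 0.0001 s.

θ_c = arcsin(V₁/V₂) = arcsin(309/560) = 33.49°, cos θ_c = 0.8340.
Intercept time tᵢ = 2h cos θ_c / V₁ = 2·36.4·0.8340/309 = 0.19649 s.
t = x/V₂ + tᵢ = 86.8/560 + 0.19649 = 0.35149 s.

0.3515 s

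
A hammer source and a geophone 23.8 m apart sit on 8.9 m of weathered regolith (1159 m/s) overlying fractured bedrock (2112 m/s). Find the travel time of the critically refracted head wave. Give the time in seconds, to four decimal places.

0.0241 s

θ_c = arcsin(V₁/V₂) = arcsin(1159/2112) = 33.28°, cos θ_c = 0.8360.
Intercept time tᵢ = 2h cos θ_c / V₁ = 2·8.9·0.8360/1159 = 0.01284 s.
t = x/V₂ + tᵢ = 23.8/2112 + 0.01284 = 0.02411 s.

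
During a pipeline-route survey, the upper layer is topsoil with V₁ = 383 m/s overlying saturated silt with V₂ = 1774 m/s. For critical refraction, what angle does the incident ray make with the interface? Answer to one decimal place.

Critical incidence: sin θ_c = V₁/V₂ = 383/1774 = 0.2159.
θ_c = arcsin 0.2159 = 12.47°.
Measured from the interface: 90° − 12.47° = 77.53°.

77.5°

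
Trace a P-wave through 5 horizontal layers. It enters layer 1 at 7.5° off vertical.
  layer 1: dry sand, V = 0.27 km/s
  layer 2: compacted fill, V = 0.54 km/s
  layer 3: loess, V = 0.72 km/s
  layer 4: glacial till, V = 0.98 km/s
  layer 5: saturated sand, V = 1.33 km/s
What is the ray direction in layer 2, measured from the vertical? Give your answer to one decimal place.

15.1°

Ray parameter p = sin 7.5° / 0.27 = 4.8343e-01 s/km.
sin θ_2 = p·V_2 = 4.8343e-01 × 0.54 = 0.2611.
θ_2 = arcsin 0.2611 = 15.13°.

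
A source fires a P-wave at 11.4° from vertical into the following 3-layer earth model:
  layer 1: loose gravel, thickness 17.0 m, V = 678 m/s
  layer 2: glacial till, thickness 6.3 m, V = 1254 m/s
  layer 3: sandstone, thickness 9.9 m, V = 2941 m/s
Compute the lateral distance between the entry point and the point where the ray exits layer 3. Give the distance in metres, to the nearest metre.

p = sin θ₁/V₁ = sin 11.4°/678 = 2.9153e-04 s/m is conserved through the stack.
Layer 1: θ = 11.40°; offset = 17.0·tan 11.40° = 3.428 m.
Layer 2: sin θ = p·1254 = 0.3656 → θ = 21.44°; offset = 6.3·tan 21.44° = 2.474 m.
Layer 3: sin θ = p·2941 = 0.8574 → θ = 59.02°; offset = 9.9·tan 59.02° = 16.493 m.
Total horizontal offset = 22.395 m.

22 m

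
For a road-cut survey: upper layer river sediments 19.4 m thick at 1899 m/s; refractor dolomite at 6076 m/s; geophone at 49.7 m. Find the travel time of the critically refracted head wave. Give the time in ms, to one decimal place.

27.6 ms

t = x/V₂ + 2h·√(V₂²−V₁²)/(V₁V₂).
√(V₂²−V₁²) = √(6076²−1899²) = 5771.6 m/s; delay term = 2·19.4·5771.6/(1899·6076) = 0.01941 s.
t = 49.7/6076 + 0.01941 = 0.02759 s.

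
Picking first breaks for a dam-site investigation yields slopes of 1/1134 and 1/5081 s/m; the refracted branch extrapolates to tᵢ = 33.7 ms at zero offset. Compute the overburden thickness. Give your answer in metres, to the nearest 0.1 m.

19.6 m

h = tᵢ·V₁·V₂ / (2·√(V₂²−V₁²)).
√(V₂²−V₁²) = √(5081² − 1134²) = 4952.8 m/s.
h = 0.0337 s × 1134 × 5081 / (2 × 4952.8) = 19.60 m.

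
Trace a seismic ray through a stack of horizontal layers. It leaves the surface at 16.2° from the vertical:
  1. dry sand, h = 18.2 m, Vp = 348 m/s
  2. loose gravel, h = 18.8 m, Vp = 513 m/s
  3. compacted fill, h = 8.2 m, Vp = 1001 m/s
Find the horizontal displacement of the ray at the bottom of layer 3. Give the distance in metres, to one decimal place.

Apply Snell's law at each interface; in layer i the horizontal offset is hᵢ·tan θᵢ.
Layer 1: θ = 16.20°; offset = 18.2·tan 16.20° = 5.288 m.
Layer 2: sin θ = 513·sin 16.2°/348 = 0.4113, θ = 24.28°; offset = 18.8·tan 24.28° = 8.482 m.
Layer 3: sin θ = 1001·sin 16.2°/348 = 0.8025, θ = 53.37°; offset = 8.2·tan 53.37° = 11.029 m.
Σ offsets = 24.799 m.

24.8 m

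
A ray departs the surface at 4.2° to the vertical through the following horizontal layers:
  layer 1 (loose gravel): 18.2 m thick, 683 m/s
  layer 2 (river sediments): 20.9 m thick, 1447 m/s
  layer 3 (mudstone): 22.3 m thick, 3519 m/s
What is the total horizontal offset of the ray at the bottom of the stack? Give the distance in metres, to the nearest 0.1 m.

p = sin θ₁/V₁ = sin 4.2°/683 = 1.0723e-04 s/m is conserved through the stack.
Layer 1: θ = 4.20°; offset = 18.2·tan 4.20° = 1.337 m.
Layer 2: sin θ = p·1447 = 0.1552 → θ = 8.93°; offset = 20.9·tan 8.93° = 3.283 m.
Layer 3: sin θ = p·3519 = 0.3773 → θ = 22.17°; offset = 22.3·tan 22.17° = 9.086 m.
Σ offsets = 13.706 m.

13.7 m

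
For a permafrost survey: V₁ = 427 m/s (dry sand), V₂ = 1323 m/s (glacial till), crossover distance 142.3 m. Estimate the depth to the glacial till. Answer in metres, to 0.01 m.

50.91 m

h = (x_cross/2)·√((V₂−V₁)/(V₂+V₁)).
(V₂−V₁)/(V₂+V₁) = (1323−427)/(1323+427) = 0.5120; √ = 0.7155.
h = (142.3/2)·0.7155 = 50.91 m.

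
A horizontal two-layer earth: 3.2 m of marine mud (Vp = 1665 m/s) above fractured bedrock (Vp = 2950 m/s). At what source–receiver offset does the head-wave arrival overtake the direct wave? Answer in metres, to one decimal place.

θ_c = arcsin(1665/2950) = 34.36°, so cos θ_c = 0.8255 and tᵢ = 2h cos θ_c/V₁ = 0.0032 s.
At crossover x/V₁ = x/V₂ + tᵢ ⇒ x = tᵢ/(1/V₁ − 1/V₂) = 0.00317/(6.0060e-04 − 3.3898e-04) = 12.13 m.

12.1 m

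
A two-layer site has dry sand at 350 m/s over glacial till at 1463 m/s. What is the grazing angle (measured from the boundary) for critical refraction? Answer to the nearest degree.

At critical incidence the refracted ray runs along the interface (θ₂ = 90°), so sin θ_c = V₁/V₂.
θ_c = arcsin(350/1463) = arcsin 0.2392 = 13.84°.
Measured from the interface: 90° − 13.84° = 76.16°.

76°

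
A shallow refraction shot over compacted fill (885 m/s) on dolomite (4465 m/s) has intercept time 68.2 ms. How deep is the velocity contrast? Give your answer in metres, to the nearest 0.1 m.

h = tᵢ·V₁·V₂ / (2·√(V₂²−V₁²)).
√(V₂²−V₁²) = √(4465² − 885²) = 4376.4 m/s.
h = 0.0682 s × 885 × 4465 / (2 × 4376.4) = 30.79 m.

30.8 m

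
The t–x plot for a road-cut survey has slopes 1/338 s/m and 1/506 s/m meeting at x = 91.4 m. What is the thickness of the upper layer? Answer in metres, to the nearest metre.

20 m

h = (x_cross/2)·√((V₂−V₁)/(V₂+V₁)).
(V₂−V₁)/(V₂+V₁) = (506−338)/(506+338) = 0.1991; √ = 0.4462.
h = (91.4/2)·0.4462 = 20.39 m.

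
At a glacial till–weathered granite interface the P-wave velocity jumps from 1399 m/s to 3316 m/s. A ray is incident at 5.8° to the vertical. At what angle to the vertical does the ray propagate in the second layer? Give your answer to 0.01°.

13.86°

Snell's law: sin θ₂ = (V₂/V₁)·sin θ₁ = (3316/1399)·sin 5.8° = 0.2395.
θ₂ = arcsin 0.2395 = 13.86° from the normal.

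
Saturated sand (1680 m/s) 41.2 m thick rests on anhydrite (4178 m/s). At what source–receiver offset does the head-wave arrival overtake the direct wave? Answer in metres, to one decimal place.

126.2 m

θ_c = arcsin(1680/4178) = 23.71°, so cos θ_c = 0.9156 and tᵢ = 2h cos θ_c/V₁ = 0.0449 s.
At crossover x/V₁ = x/V₂ + tᵢ ⇒ x = tᵢ/(1/V₁ − 1/V₂) = 0.04491/(5.9524e-04 − 2.3935e-04) = 126.18 m.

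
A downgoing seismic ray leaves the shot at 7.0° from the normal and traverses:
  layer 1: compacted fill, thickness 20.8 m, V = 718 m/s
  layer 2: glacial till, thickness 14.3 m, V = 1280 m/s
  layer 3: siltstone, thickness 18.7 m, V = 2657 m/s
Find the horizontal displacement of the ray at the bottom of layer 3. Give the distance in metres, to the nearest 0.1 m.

Apply Snell's law at each interface; in layer i the horizontal offset is hᵢ·tan θᵢ.
Layer 1: θ = 7.00°; offset = 20.8·tan 7.00° = 2.554 m.
Layer 2: sin θ = 1280·sin 7.0°/718 = 0.2173, θ = 12.55°; offset = 14.3·tan 12.55° = 3.183 m.
Layer 3: sin θ = 2657·sin 7.0°/718 = 0.4510, θ = 26.81°; offset = 18.7·tan 26.81° = 9.449 m.
Σ offsets = 15.186 m.

15.2 m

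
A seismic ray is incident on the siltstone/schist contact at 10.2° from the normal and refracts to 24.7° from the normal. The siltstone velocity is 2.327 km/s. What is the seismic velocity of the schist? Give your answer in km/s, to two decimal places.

Snell's law: sin 10.2°/V₁ = sin 24.7°/V₂.
V₂ = V₁·sin 24.7°/sin 10.2° = 2.327 × 2.3597 = 5.49 km/s.

5.49 km/s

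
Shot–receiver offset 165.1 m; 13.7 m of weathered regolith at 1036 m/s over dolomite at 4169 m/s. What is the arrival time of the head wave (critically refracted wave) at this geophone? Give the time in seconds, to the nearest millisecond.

0.065 s

t = x/V₂ + 2h·√(V₂²−V₁²)/(V₁V₂).
√(V₂²−V₁²) = √(4169²−1036²) = 4038.2 m/s; delay term = 2·13.7·4038.2/(1036·4169) = 0.02562 s.
t = 165.1/4169 + 0.02562 = 0.06522 s.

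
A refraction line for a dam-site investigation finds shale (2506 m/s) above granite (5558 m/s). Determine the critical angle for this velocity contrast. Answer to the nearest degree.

At critical incidence the refracted ray runs along the interface (θ₂ = 90°), so sin θ_c = V₁/V₂.
θ_c = arcsin(2506/5558) = arcsin 0.4509 = 26.80°.

27°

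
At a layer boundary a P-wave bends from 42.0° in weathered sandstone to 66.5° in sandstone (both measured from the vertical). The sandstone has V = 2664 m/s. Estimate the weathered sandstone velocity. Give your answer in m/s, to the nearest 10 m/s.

1940 m/s

sin 42.0° = 0.6691; sin 66.5° = 0.9171.
V₁ = V₂·(sin θ₁/sin θ₂) = 2664·(0.6691/0.9171) = 1943.78 m/s.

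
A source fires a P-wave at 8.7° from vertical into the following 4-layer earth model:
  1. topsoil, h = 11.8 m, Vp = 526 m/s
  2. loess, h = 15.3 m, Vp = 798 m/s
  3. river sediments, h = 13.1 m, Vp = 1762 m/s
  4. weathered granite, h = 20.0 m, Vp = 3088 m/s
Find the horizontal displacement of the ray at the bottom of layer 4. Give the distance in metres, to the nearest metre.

p = sin θ₁/V₁ = sin 8.7°/526 = 2.8757e-04 s/m is conserved through the stack.
Layer 1: θ = 8.70°; offset = 11.8·tan 8.70° = 1.806 m.
Layer 2: sin θ = p·798 = 0.2295 → θ = 13.27°; offset = 15.3·tan 13.27° = 3.607 m.
Layer 3: sin θ = p·1762 = 0.5067 → θ = 30.44°; offset = 13.1·tan 30.44° = 7.699 m.
Layer 4: sin θ = p·3088 = 0.8880 → θ = 62.62°; offset = 20.0·tan 62.62° = 38.624 m.
Summing the layer offsets gives 51.736 m.

52 m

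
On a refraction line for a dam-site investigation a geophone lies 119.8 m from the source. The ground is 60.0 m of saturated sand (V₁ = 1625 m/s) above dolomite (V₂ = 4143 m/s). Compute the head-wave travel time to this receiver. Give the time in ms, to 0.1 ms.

θ_c = arcsin(V₁/V₂) = arcsin(1625/4143) = 23.09°, cos θ_c = 0.9199.
Intercept time tᵢ = 2h cos θ_c / V₁ = 2·60.0·0.9199/1625 = 0.06793 s.
t = x/V₂ + tᵢ = 119.8/4143 + 0.06793 = 0.09684 s.

96.8 ms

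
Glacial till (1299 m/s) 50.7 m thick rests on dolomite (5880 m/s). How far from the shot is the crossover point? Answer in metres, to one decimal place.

x_cross = 2h·√((V₂+V₁)/(V₂−V₁)).
(V₂+V₁)/(V₂−V₁) = (5880+1299)/(5880−1299) = 1.5671; √ = 1.2518.
x_cross = 2·50.7·1.2518 = 126.94 m.

126.9 m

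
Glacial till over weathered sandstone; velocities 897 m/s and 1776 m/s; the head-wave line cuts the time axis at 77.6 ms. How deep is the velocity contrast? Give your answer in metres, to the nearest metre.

h = tᵢ·V₁·V₂ / (2·√(V₂²−V₁²)).
√(V₂²−V₁²) = √(1776² − 897²) = 1532.8 m/s.
h = 0.0776 s × 897 × 1776 / (2 × 1532.8) = 40.32 m.

40 m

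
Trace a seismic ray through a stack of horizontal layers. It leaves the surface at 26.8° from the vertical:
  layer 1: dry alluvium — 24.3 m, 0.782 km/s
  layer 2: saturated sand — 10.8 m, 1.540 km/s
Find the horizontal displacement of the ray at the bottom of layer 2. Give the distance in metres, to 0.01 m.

33.12 m

p = sin θ₁/V₁ = sin 26.8°/0.782 = 5.7657e-01 s/km is conserved through the stack.
Layer 1: θ = 26.80°; offset = 24.3·tan 26.80° = 12.2748 m.
Layer 2: sin θ = p·1.540 = 0.8879 → θ = 62.61°; offset = 10.8·tan 62.61° = 20.8466 m.
Σ offsets = 33.1214 m.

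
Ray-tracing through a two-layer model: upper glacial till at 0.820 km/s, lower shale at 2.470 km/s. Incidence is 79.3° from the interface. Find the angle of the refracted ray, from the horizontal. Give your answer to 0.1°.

Convert to the normal: θ₁ = 90° − 79.3° = 10.7°.
Snell's law: sin θ₂ = (V₂/V₁)·sin θ₁ = (2.470/0.820)·sin 10.7° = 0.5593.
θ₂ = sin⁻¹(0.5593) = 34.00° (from vertical).
From the interface: 90° − 34.00° = 56.00°.

56.0°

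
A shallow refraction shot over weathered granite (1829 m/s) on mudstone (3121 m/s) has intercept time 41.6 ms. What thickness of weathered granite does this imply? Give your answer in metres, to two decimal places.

46.95 m

h = tᵢ·V₁·V₂ / (2·√(V₂²−V₁²)).
√(V₂²−V₁²) = √(3121² − 1829²) = 2528.9 m/s.
h = 0.0416 s × 1829 × 3121 / (2 × 2528.9) = 46.95 m.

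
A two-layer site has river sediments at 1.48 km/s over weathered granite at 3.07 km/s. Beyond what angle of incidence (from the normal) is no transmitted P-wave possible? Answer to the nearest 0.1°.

28.8°

At critical incidence the refracted ray runs along the interface (θ₂ = 90°), so sin θ_c = V₁/V₂.
θ_c = arcsin(1.48/3.07) = arcsin 0.4821 = 28.82°.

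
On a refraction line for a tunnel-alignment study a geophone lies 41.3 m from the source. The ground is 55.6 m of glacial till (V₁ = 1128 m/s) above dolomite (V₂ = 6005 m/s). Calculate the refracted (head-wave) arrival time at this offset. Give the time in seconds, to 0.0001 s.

0.1037 s

θ_c = arcsin(V₁/V₂) = arcsin(1128/6005) = 10.83°, cos θ_c = 0.9822.
Intercept time tᵢ = 2h cos θ_c / V₁ = 2·55.6·0.9822/1128 = 0.09683 s.
t = x/V₂ + tᵢ = 41.3/6005 + 0.09683 = 0.10370 s.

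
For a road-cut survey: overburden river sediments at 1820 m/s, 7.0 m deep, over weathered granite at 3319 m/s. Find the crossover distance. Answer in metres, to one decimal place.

25.9 m

x_cross = 2h·√((V₂+V₁)/(V₂−V₁)).
(V₂+V₁)/(V₂−V₁) = (3319+1820)/(3319−1820) = 3.4283; √ = 1.8516.
x_cross = 2·7.0·1.8516 = 25.92 m.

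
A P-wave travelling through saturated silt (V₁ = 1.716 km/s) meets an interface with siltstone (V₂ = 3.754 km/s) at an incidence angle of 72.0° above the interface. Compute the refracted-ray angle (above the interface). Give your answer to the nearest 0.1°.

47.5°

Angle from the normal: 90° − 72.0° = 18.0°.
sin θ₁/V₁ = sin θ₂/V₂ ⇒ sin θ₂ = 3.754·sin 18.0°/1.716 = 3.754·0.3090/1.716 = 0.6760.
θ₂ = arcsin 0.6760 = 42.53° from the normal.
From the interface: 90° − 42.53° = 47.47°.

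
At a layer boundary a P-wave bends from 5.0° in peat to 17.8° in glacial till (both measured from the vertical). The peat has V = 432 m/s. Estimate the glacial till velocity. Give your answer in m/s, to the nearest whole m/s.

1515 m/s

Snell's law: sin 5.0°/V₁ = sin 17.8°/V₂.
V₂ = V₁·sin 17.8°/sin 5.0° = 432 × 3.5075 = 1515.22 m/s.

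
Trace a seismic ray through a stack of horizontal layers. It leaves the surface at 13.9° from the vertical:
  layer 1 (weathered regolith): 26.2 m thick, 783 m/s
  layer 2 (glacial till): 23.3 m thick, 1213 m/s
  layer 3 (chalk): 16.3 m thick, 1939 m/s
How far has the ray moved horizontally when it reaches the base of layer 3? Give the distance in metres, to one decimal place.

27.9 m

p = sin θ₁/V₁ = sin 13.9°/783 = 3.0680e-04 s/m is conserved through the stack.
Layer 1: θ = 13.90°; offset = 26.2·tan 13.90° = 6.484 m.
Layer 2: sin θ = p·1213 = 0.3722 → θ = 21.85°; offset = 23.3·tan 21.85° = 9.342 m.
Layer 3: sin θ = p·1939 = 0.5949 → θ = 36.51°; offset = 16.3·tan 36.51° = 12.064 m.
Summing the layer offsets gives 27.890 m.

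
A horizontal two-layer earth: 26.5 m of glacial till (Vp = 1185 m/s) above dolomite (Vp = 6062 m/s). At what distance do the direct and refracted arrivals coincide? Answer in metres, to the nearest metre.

x_cross = 2h·√((V₂+V₁)/(V₂−V₁)).
(V₂+V₁)/(V₂−V₁) = (6062+1185)/(6062−1185) = 1.4860; √ = 1.2190.
x_cross = 2·26.5·1.2190 = 64.61 m.

65 m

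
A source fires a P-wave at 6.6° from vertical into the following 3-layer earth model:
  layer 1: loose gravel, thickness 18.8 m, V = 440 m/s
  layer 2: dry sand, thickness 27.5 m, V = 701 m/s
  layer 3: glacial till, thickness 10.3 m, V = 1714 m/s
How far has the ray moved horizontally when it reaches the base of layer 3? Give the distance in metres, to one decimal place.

12.5 m

p = sin θ₁/V₁ = sin 6.6°/440 = 2.6122e-04 s/m is conserved through the stack.
Layer 1: θ = 6.60°; offset = 18.8·tan 6.60° = 2.175 m.
Layer 2: sin θ = p·701 = 0.1831 → θ = 10.55°; offset = 27.5·tan 10.55° = 5.122 m.
Layer 3: sin θ = p·1714 = 0.4477 → θ = 26.60°; offset = 10.3·tan 26.60° = 5.157 m.
Summing the layer offsets gives 12.455 m.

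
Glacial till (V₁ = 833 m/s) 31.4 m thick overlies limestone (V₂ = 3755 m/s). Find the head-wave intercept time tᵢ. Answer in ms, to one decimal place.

73.5 ms

tᵢ = 2h·√(V₂²−V₁²)/(V₁V₂).
√(V₂²−V₁²) = √(3755²−833²) = 3661.4 m/s.
tᵢ = 2·31.4·3661.4/(833·3755) = 0.07351 s.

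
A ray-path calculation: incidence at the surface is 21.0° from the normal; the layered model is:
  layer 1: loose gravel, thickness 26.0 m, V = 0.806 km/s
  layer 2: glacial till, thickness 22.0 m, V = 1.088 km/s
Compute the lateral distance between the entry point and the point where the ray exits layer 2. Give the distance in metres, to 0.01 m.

Ray parameter p = sin 21.0° / 0.806 km/s = 4.4463e-01 s/km.
Layer 1: θ = 21.00°; offset = 26.0·tan 21.00° = 9.9805 m.
Layer 2: sin θ = p·1.088 = 0.4838 → θ = 28.93°; offset = 22.0·tan 28.93° = 12.1601 m.
Summing the layer offsets gives 22.1405 m.

22.14 m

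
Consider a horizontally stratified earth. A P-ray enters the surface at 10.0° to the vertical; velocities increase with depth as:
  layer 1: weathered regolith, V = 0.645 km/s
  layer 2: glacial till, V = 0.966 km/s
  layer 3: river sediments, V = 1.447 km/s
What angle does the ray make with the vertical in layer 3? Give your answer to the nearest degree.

Snell's law across each interface conserves sin θ / V, so sin θ_3 = V_3·sin θ₁/V₁.
sin θ_3 = 1.447 × sin 10.0° / 0.645 = 0.3896.
θ_3 = arcsin 0.3896 = 22.93°.

23°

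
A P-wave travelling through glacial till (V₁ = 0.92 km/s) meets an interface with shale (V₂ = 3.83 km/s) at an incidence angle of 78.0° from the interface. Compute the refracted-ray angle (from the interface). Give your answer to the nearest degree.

Convert to the normal: θ₁ = 90° − 78.0° = 12.0°.
Snell's law: sin θ₂ = (V₂/V₁)·sin θ₁ = (3.83/0.92)·sin 12.0° = 0.8655.
θ₂ = arcsin 0.8655 = 59.95° from the normal.
From the interface: 90° − 59.95° = 30.05°.

30°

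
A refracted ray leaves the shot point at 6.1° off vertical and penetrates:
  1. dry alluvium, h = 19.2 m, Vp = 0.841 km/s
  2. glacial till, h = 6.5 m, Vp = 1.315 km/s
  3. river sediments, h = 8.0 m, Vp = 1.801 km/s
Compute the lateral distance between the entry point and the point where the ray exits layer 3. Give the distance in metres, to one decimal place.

5.0 m

p = sin θ₁/V₁ = sin 6.1°/0.841 = 1.2635e-01 s/km is conserved through the stack.
Layer 1: θ = 6.10°; offset = 19.2·tan 6.10° = 2.052 m.
Layer 2: sin θ = p·1.315 = 0.1662 → θ = 9.56°; offset = 6.5·tan 9.56° = 1.095 m.
Layer 3: sin θ = p·1.801 = 0.2276 → θ = 13.15°; offset = 8.0·tan 13.15° = 1.870 m.
Σ offsets = 5.017 m.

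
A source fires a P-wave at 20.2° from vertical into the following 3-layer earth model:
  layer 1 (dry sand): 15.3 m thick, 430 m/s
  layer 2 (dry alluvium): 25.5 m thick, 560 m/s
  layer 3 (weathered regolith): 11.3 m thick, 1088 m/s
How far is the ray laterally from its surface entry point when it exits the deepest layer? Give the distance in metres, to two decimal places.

p = sin θ₁/V₁ = sin 20.2°/430 = 8.0302e-04 s/m is conserved through the stack.
Layer 1: θ = 20.20°; offset = 15.3·tan 20.20° = 5.6293 m.
Layer 2: sin θ = p·560 = 0.4497 → θ = 26.72°; offset = 25.5·tan 26.72° = 12.8385 m.
Layer 3: sin θ = p·1088 = 0.8737 → θ = 60.89°; offset = 11.3·tan 60.89° = 20.2935 m.
Σ offsets = 38.7613 m.

38.76 m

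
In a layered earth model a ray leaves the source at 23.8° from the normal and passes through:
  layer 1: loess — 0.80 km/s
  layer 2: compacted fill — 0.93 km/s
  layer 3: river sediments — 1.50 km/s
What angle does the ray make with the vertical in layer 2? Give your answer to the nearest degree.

Ray parameter p = sin 23.8° / 0.80 = 5.0443e-01 s/km.
sin θ_2 = p·V_2 = 5.0443e-01 × 0.93 = 0.4691.
θ_2 = 27.98° from the vertical.

28°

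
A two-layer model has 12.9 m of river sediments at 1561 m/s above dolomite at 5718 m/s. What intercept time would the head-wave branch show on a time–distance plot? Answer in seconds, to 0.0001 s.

0.0159 s

tᵢ = 2h·√(V₂²−V₁²)/(V₁V₂).
√(V₂²−V₁²) = √(5718²−1561²) = 5500.8 m/s.
tᵢ = 2·12.9·5500.8/(1561·5718) = 0.01590 s.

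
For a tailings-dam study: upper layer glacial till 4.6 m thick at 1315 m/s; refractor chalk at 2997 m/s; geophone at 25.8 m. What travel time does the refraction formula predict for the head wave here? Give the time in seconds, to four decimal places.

t = x/V₂ + 2h·√(V₂²−V₁²)/(V₁V₂).
√(V₂²−V₁²) = √(2997²−1315²) = 2693.1 m/s; delay term = 2·4.6·2693.1/(1315·2997) = 0.00629 s.
t = 25.8/2997 + 0.00629 = 0.01490 s.

0.0149 s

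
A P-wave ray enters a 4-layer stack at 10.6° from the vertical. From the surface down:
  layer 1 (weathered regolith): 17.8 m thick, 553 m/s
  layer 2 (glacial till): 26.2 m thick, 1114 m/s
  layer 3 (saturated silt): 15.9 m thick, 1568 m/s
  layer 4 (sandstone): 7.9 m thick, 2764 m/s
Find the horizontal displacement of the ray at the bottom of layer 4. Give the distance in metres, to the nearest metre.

p = sin θ₁/V₁ = sin 10.6°/553 = 3.3264e-04 s/m is conserved through the stack.
Layer 1: θ = 10.60°; offset = 17.8·tan 10.60° = 3.331 m.
Layer 2: sin θ = p·1114 = 0.3706 → θ = 21.75°; offset = 26.2·tan 21.75° = 10.453 m.
Layer 3: sin θ = p·1568 = 0.5216 → θ = 31.44°; offset = 15.9·tan 31.44° = 9.720 m.
Layer 4: sin θ = p·2764 = 0.9194 → θ = 66.84°; offset = 7.9·tan 66.84° = 18.469 m.
Σ offsets = 41.974 m.

42 m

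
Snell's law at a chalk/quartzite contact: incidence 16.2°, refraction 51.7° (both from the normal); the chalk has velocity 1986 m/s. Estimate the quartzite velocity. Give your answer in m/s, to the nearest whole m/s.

Snell's law: sin 16.2°/V₁ = sin 51.7°/V₂.
V₂ = V₁·sin 51.7°/sin 16.2° = 1986 × 2.8129 = 5586.44 m/s.

5586 m/s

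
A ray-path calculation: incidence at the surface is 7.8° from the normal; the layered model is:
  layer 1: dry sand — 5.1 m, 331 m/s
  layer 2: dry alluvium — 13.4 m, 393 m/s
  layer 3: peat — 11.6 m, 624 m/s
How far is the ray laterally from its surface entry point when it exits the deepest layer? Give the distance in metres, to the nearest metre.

6 m

Apply Snell's law at each interface; in layer i the horizontal offset is hᵢ·tan θᵢ.
Layer 1: θ = 7.80°; offset = 5.1·tan 7.80° = 0.699 m.
Layer 2: sin θ = 393·sin 7.8°/331 = 0.1611, θ = 9.27°; offset = 13.4·tan 9.27° = 2.188 m.
Layer 3: sin θ = 624·sin 7.8°/331 = 0.2559, θ = 14.82°; offset = 11.6·tan 14.82° = 3.070 m.
Summing the layer offsets gives 5.956 m.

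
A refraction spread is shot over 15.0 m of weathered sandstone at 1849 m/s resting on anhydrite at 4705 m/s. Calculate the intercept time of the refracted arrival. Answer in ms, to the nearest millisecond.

15 ms

tᵢ = 2h·√(V₂²−V₁²)/(V₁V₂).
√(V₂²−V₁²) = √(4705²−1849²) = 4326.5 m/s.
tᵢ = 2·15.0·4326.5/(1849·4705) = 0.01492 s.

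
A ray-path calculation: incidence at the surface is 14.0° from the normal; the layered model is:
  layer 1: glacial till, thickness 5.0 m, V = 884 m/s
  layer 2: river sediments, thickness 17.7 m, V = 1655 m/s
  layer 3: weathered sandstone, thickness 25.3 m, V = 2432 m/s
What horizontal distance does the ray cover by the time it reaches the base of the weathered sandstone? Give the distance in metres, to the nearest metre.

33 m

Apply Snell's law at each interface; in layer i the horizontal offset is hᵢ·tan θᵢ.
Layer 1: θ = 14.00°; offset = 5.0·tan 14.00° = 1.247 m.
Layer 2: sin θ = 1655·sin 14.0°/884 = 0.4529, θ = 26.93°; offset = 17.7·tan 26.93° = 8.992 m.
Layer 3: sin θ = 2432·sin 14.0°/884 = 0.6656, θ = 41.73°; offset = 25.3·tan 41.73° = 22.561 m.
Summing the layer offsets gives 32.800 m.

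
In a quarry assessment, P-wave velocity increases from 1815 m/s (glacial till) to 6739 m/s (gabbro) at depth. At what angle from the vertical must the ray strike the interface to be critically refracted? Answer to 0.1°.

Critical incidence: sin θ_c = V₁/V₂ = 1815/6739 = 0.2693.
θ_c = arcsin 0.2693 = 15.62°.

15.6°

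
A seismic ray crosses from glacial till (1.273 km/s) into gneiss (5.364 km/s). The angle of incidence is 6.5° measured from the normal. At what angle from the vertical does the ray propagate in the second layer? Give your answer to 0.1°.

Snell's law: sin θ₂ = (V₂/V₁)·sin θ₁ = (5.364/1.273)·sin 6.5° = 0.4770.
θ₂ = sin⁻¹(0.4770) = 28.49° (from vertical).

28.5°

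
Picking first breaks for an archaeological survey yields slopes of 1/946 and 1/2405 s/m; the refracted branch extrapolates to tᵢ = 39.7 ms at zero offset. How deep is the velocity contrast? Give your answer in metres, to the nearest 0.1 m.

20.4 m

h = tᵢ·V₁·V₂ / (2·√(V₂²−V₁²)).
√(V₂²−V₁²) = √(2405² − 946²) = 2211.1 m/s.
h = 0.0397 s × 946 × 2405 / (2 × 2211.1) = 20.42 m.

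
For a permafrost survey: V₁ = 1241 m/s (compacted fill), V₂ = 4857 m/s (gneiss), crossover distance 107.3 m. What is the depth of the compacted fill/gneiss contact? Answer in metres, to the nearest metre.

h = (x_cross/2)·√((V₂−V₁)/(V₂+V₁)).
(V₂−V₁)/(V₂+V₁) = (4857−1241)/(4857+1241) = 0.5930; √ = 0.7701.
h = (107.3/2)·0.7701 = 41.31 m.

41 m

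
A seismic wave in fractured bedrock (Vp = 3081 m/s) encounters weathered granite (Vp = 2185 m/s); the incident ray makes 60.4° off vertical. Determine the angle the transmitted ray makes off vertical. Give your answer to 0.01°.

Snell's law: sin θ₂ = (V₂/V₁)·sin θ₁ = (2185/3081)·sin 60.4° = 0.6166.
θ₂ = sin⁻¹(0.6166) = 38.07° (from vertical).

38.07°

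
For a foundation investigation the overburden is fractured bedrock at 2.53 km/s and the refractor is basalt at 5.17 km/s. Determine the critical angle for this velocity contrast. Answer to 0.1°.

29.3°

Critical incidence: sin θ_c = V₁/V₂ = 2.53/5.17 = 0.4894.
θ_c = arcsin 0.4894 = 29.30°.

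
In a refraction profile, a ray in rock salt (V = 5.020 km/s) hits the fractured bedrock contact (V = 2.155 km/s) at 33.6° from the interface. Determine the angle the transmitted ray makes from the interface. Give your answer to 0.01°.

Convert to the normal: θ₁ = 90° − 33.6° = 56.4°.
sin θ₁/V₁ = sin θ₂/V₂ ⇒ sin θ₂ = 2.155·sin 56.4°/5.020 = 2.155·0.8329/5.020 = 0.3576.
θ₂ = sin⁻¹(0.3576) = 20.95° (from vertical).
From the interface: 90° − 20.95° = 69.05°.

69.05°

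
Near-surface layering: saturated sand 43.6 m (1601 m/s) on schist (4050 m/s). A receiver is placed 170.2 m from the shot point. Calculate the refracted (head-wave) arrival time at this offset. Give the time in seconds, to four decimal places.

θ_c = arcsin(V₁/V₂) = arcsin(1601/4050) = 23.29°, cos θ_c = 0.9185.
Intercept time tᵢ = 2h cos θ_c / V₁ = 2·43.6·0.9185/1601 = 0.05003 s.
t = x/V₂ + tᵢ = 170.2/4050 + 0.05003 = 0.09205 s.

0.0921 s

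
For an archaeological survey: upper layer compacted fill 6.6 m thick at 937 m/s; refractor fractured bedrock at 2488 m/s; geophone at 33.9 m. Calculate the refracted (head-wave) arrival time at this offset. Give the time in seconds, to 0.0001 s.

0.0267 s

t = x/V₂ + 2h·√(V₂²−V₁²)/(V₁V₂).
√(V₂²−V₁²) = √(2488²−937²) = 2304.8 m/s; delay term = 2·6.6·2304.8/(937·2488) = 0.01305 s.
t = 33.9/2488 + 0.01305 = 0.02668 s.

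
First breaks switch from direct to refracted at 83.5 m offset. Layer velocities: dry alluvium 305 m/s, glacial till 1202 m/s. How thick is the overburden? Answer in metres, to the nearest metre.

x_cross = 2h·√((V₂+V₁)/(V₂−V₁)) → h = x_cross / (2·√((V₂+V₁)/(V₂−V₁))).
√((V₂+V₁)/(V₂−V₁)) = √((1202+305)/(1202−305)) = 1.2962.
h = 83.5 / (2·1.2962) = 32.21 m.

32 m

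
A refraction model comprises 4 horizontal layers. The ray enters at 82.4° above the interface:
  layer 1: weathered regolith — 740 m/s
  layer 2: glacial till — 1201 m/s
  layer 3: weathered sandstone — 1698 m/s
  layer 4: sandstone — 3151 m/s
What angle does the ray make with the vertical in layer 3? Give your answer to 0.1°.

From the normal: θ₁ = 90° − 82.4° = 7.6°.
Ray parameter p = sin 7.6° / 740 = 1.7872e-04 s/m.
sin θ_3 = p·V_3 = 1.7872e-04 × 1698 = 0.3035.
θ_3 = arcsin 0.3035 = 17.67°.

17.7°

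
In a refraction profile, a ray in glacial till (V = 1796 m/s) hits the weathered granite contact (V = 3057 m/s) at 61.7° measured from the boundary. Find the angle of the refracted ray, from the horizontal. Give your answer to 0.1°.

36.2°

Angle from the normal: 90° − 61.7° = 28.3°.
Snell's law: sin θ₂ = (V₂/V₁)·sin θ₁ = (3057/1796)·sin 28.3° = 0.8070.
θ₂ = arcsin 0.8070 = 53.80° from the normal.
From the interface: 90° − 53.80° = 36.20°.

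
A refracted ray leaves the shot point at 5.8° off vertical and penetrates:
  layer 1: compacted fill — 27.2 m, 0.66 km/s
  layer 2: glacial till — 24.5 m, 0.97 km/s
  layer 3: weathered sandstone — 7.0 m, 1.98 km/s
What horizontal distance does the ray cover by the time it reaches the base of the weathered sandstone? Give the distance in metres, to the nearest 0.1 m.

8.7 m

Apply Snell's law at each interface; in layer i the horizontal offset is hᵢ·tan θᵢ.
Layer 1: θ = 5.80°; offset = 27.2·tan 5.80° = 2.763 m.
Layer 2: sin θ = 0.97·sin 5.8°/0.66 = 0.1485, θ = 8.54°; offset = 24.5·tan 8.54° = 3.680 m.
Layer 3: sin θ = 1.98·sin 5.8°/0.66 = 0.3032, θ = 17.65°; offset = 7.0·tan 17.65° = 2.227 m.
Summing the layer offsets gives 8.669 m.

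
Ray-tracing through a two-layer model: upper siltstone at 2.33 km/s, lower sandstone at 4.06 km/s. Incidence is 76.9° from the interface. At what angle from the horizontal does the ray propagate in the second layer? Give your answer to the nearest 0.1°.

Convert to the normal: θ₁ = 90° − 76.9° = 13.1°.
sin θ₁/V₁ = sin θ₂/V₂ ⇒ sin θ₂ = 4.06·sin 13.1°/2.33 = 4.06·0.2267/2.33 = 0.3949.
θ₂ = sin⁻¹(0.3949) = 23.26° (from vertical).
From the interface: 90° − 23.26° = 66.74°.

66.7°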